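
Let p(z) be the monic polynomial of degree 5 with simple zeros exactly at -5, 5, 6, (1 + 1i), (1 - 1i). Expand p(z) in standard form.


The polynomial is p(z) = ∏_{α ∈ S} (z − α), where S = {-5, 5, 6, (1 + 1i), (1 - 1i)}.
Expanding the product yields: p(z) = z^5 -8·z^4 -11·z^3 + 188·z^2 -350·z + 300.
Note conjugate pairs combine to real quadratics: (z − (1+1i))(z − (1−1i)) = z² − 2z + 2.
The resulting polynomial has degree 5 and real coefficients as required.

p(z) = z^5 -8·z^4 -11·z^3 + 188·z^2 -350·z + 300.


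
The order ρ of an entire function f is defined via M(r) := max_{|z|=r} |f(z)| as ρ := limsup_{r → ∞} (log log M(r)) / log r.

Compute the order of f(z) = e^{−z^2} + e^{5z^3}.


Each summand is entire of order 2 and 3 respectively (as in the single-exponential case). The order of a sum is at most the max of the orders, so ρ ≤ 3. For the lower bound: on |z|=r choose arg z so that 5z^3 is real positive; then |e^{5z^3}| = e^{5r^3} while |e^{-1z^2}| ≤ e^{1r^2} = o(e^{5r^3}). So |f| ≥ e^{5r^3}(1 − o(1)) and ρ ≥ 3. Hence ρ = max(2, 3) = 3.
Therefore ρ = 3.

Order ρ = 3.


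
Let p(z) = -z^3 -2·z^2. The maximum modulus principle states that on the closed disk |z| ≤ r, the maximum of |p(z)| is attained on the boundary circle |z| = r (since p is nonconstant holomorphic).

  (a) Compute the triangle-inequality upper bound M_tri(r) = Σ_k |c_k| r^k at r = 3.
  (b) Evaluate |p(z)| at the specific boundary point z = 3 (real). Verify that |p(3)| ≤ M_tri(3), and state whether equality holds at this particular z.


Coefficients: c_0 = 0, c_1 = 0, c_2 = -2, c_3 = -1. Radius r = 3.
Part (a). Triangle bound: M_tri(r) = Σ_k |c_k| r^k
  = |0|·3^0 + |0|·3^1 + |-2|·3^2 + |-1|·3^3
  = 0 + 0 + 18 + 27 = 45.
This bounds M(r) := max_{|z|=r} |p(z)| from above; equality holds iff all terms c_k z^k can be made to align in phase at a single z on |z|=r.
Part (b). At z = 3 (real, on the circle |z| = r):
  p(3) = (0)·3^0 + (0)·3^1 + (-2)·3^2 + (-1)·3^3 = -45.
  |p(3)| = 45.
Since all nonzero coefficients share the same sign, |p(3)| = 45 = M_tri(3); the triangle bound is attained at z = 3, so in fact M(r) = 45.

M_tri(3) = 45; |p(3)| = 45; equality at z=3: yes.


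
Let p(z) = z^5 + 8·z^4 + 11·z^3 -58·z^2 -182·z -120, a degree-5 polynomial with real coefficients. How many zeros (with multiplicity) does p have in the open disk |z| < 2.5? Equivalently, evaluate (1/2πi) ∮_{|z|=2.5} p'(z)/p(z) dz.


The zeros of p are: -1, 3, (-3 + 1i), (-3 - 1i), -4.
Their magnitudes are: 1, 3, 3.162, 3.162, 4.
Zeros with |z| < R = 2.5: -1.
Count = 1.
By the argument principle, (1/2πi) ∮_{|z|=R} p'(z)/p(z) dz equals exactly this count.

Number of zeros inside |z| < 2.5: 1.


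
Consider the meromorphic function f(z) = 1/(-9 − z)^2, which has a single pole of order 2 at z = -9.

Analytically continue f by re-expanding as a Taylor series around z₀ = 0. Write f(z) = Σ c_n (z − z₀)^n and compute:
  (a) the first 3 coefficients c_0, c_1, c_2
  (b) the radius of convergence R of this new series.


Let w = z − z₀, so z = z₀ + w.
Then -9 − z = -9 − (z₀ + w) = (-9 − z₀) − w = -9 − w.
f(z) = 1/(-9 − w)^2 = (1/(-9)^2) · (1 − w/(-9))^{−2}.
By the binomial series (1−u)^{−2} = Σ_{n≥0} C(n+1, 1) u^n for |u|<1, with u = w/(-9):
  c_n = C(n+1, 1) / (-9)^(n+2).
  c_0 = 1/(-9)^2 = 1/81.
  c_1 = 2/(-9)^3 = -2/729.
  c_2 = 3/(-9)^4 = 1/2187.
The series is valid for |w/d| < 1, i.e. |z − z₀| < |d|.
Radius of convergence: R = |-9 − z₀| = |-9| = 9 (distance from z₀ to the singularity z = -9).

c_0 = 1/81, c_1 = -2/729, c_2 = 1/2187; R = 9.


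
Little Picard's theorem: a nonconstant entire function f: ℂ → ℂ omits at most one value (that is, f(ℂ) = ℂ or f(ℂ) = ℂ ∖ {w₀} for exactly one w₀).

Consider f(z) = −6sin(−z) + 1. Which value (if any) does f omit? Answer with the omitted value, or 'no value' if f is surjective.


Little Picard bounds the complement of f(ℂ) to at most one point.
sin is entire and surjective onto ℂ: for every w ∈ ℂ, sin(ζ) = w has a solution ζ ∈ ℂ (e.g., via the complex inverse arcsin). With ζ = −z this gives z = ζ/(-1). Then -6·sin(−z) takes every value in -6·ℂ = ℂ, and adding 1 is a bijection of ℂ. So f is surjective and omits no value. (Note: only on the real line is sin bounded by [−1, 1].)

Omitted value: no value.


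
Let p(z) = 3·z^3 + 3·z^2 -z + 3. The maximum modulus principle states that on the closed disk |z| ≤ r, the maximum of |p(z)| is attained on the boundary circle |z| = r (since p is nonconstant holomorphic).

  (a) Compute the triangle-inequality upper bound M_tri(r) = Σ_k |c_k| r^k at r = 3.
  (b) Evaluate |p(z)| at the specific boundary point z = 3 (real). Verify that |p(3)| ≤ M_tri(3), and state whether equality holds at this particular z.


Coefficients: c_0 = 3, c_1 = -1, c_2 = 3, c_3 = 3. Radius r = 3.
Part (a). Triangle bound: M_tri(r) = Σ_k |c_k| r^k
  = |3|·3^0 + |-1|·3^1 + |3|·3^2 + |3|·3^3
  = 3 + 3 + 27 + 81 = 114.
This bounds M(r) := max_{|z|=r} |p(z)| from above; equality holds iff all terms c_k z^k can be made to align in phase at a single z on |z|=r.
Part (b). At z = 3 (real, on the circle |z| = r):
  p(3) = (3)·3^0 + (-1)·3^1 + (3)·3^2 + (3)·3^3 = 108.
  |p(3)| = 108.
Check: |p(3)| = 108 ≤ 114 = M_tri(3). ✓ Equality does not hold at z = 3 (the coefficients have mixed signs, so the terms do not all align in phase there).

M_tri(3) = 114; |p(3)| = 108; equality at z=3: no.


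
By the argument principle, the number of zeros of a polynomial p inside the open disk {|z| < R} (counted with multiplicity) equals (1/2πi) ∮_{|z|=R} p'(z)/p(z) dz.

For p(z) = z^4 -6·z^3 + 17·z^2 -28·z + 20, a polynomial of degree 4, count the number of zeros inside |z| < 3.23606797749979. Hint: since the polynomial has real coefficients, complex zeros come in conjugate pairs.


The zeros of p are: (1 + 2i), (1 - 2i), 2, 2.
Their magnitudes are: 2.236, 2.236, 2, 2.
Zeros with |z| < R = 3.23606797749979: (1 + 2i), (1 - 2i), 2, 2.
Count = 4.
By the argument principle, (1/2πi) ∮_{|z|=R} p'(z)/p(z) dz equals exactly this count.

Number of zeros inside |z| < 3.23606797749979: 4.


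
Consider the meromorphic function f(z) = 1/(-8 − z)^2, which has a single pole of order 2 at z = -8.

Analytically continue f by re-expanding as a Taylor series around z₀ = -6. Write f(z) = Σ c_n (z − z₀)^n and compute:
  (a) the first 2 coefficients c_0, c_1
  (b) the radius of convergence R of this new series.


Let w = z − z₀, so z = z₀ + w.
Then -8 − z = -8 − (z₀ + w) = (-8 − z₀) − w = -2 − w.
f(z) = 1/(-2 − w)^2 = (1/(-2)^2) · (1 − w/(-2))^{−2}.
By the binomial series (1−u)^{−2} = Σ_{n≥0} C(n+1, 1) u^n for |u|<1, with u = w/(-2):
  c_n = C(n+1, 1) / (-2)^(n+2).
  c_0 = 1/(-2)^2 = 1/4.
  c_1 = 2/(-2)^3 = -1/4.
The series is valid for |w/d| < 1, i.e. |z − z₀| < |d|.
Radius of convergence: R = |-8 − z₀| = |-2| = 2 (distance from z₀ to the singularity z = -8).

c_0 = 1/4, c_1 = -1/4; R = 2.


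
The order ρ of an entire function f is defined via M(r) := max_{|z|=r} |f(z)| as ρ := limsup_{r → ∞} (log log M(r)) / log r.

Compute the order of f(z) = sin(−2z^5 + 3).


Write sin(w) = (e^{iw} ± e^{−iw})/(2 or 2i), so |sin(w)| ≤ e^{|w|}. With w = −2z^5 + 3, |w| ≤ 2r^5 + 3 on |z|=r, giving M(r) ≤ e^{2r^5 + 3} and ρ ≤ 5. For the lower bound, choose z on |z|=r with -2z^5 purely imaginary of modulus 2r^5; then |sin(−2z^5 + 3)| grows like e^{2r^5}/2, so ρ ≥ 5. Hence ρ = 5.
Therefore ρ = 5.

Order ρ = 5.


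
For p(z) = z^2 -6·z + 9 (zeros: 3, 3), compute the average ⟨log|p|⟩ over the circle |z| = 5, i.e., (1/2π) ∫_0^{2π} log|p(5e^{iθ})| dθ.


Zeros: 3, 3; r = 5.
Inside |z| < r: 3, 3. Outside (|z| ≥ r): ∅.
p(0) = 9, so log|p(0)| = log(9) = 2.1972.
Apply Jensen: I(r) = log|p(0)| + Σ_k log(r/|z_k|), summed over zeros inside |z| < r.
  log(r/|z_k|) for z_k = 3: log(5/3) = 0.5108
  log(r/|z_k|) for z_k = 3: log(5/3) = 0.5108
Sum over inside zeros: 1.0217.
I(r) = log|p(0)| + (inside sum) = 2.1972 + 1.0217 = 3.2189.
Closed form (all zeros inside, monic): I(r) = n·log(r) = 2·log(5) = 3.2189. ✓

I(r) ≈ 3.2189.


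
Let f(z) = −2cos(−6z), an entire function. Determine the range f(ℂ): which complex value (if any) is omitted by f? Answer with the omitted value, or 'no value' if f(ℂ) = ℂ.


Little Picard bounds the complement of f(ℂ) to at most one point.
cos is entire and surjective onto ℂ: for every w ∈ ℂ, cos(ζ) = w has a solution ζ ∈ ℂ (e.g., via the complex inverse arccos). With ζ = −6z this gives z = ζ/(-6). Then -2·cos(−6z) takes every value in -2·ℂ = ℂ, and adding 0 is a bijection of ℂ. So f is surjective and omits no value. (Note: only on the real line is cos bounded by [−1, 1].)

Omitted value: no value.


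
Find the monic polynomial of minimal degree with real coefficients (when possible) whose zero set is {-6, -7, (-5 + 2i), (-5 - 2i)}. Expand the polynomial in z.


The polynomial is p(z) = ∏_{α ∈ S} (z − α), where S = {-6, -7, (-5 + 2i), (-5 - 2i)}.
Expanding the product yields: p(z) = z^4 + 23·z^3 + 201·z^2 + 797·z + 1218.
Note conjugate pairs combine to real quadratics: (z − (-5+2i))(z − (-5−2i)) = z² + 10z + 29.
The resulting polynomial has degree 4 and real coefficients as required.

p(z) = z^4 + 23·z^3 + 201·z^2 + 797·z + 1218.


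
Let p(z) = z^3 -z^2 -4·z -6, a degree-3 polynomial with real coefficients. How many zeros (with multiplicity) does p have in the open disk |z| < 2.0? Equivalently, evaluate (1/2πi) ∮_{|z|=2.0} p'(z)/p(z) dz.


The zeros of p are: (-1 + 1i), (-1 - 1i), 3.
Their magnitudes are: 1.414, 1.414, 3.
Zeros with |z| < R = 2.0: (-1 + 1i), (-1 - 1i).
Count = 2.
By the argument principle, (1/2πi) ∮_{|z|=R} p'(z)/p(z) dz equals exactly this count.

Number of zeros inside |z| < 2.0: 2.


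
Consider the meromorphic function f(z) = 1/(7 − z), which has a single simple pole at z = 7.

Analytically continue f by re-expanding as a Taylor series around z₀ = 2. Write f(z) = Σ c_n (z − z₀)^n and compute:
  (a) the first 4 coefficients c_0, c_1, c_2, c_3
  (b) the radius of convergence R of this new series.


Let w = z − z₀, so z = z₀ + w.
Then 7 − z = 7 − (z₀ + w) = (7 − z₀) − w = 5 − w.
f(z) = 1/(5 − w) = (1/(5)) · 1/(1 − w/(5)) = Σ_{n≥0} w^n / (5)^(n+1).
So c_n = 1/(5)^(n+1):
  c_0 = 1/(5)^1 = 1/5.
  c_1 = 1/(5)^2 = 1/25.
  c_2 = 1/(5)^3 = 1/125.
  c_3 = 1/(5)^4 = 1/625.
The series is valid for |w/d| < 1, i.e. |z − z₀| < |d|.
Radius of convergence: R = |7 − z₀| = |5| = 5 (distance from z₀ to the singularity z = 7).

c_0 = 1/5, c_1 = 1/25, c_2 = 1/125, c_3 = 1/625; R = 5.


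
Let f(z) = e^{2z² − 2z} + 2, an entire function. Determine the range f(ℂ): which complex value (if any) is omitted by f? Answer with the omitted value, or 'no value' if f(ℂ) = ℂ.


Little Picard bounds the complement of f(ℂ) to at most one point.
The exponent g(z) = 2z² − 2z is a nonconstant polynomial, hence surjective onto ℂ. So e^{g(z)} takes every value in {e^w : w ∈ ℂ} = ℂ ∖ {0}. Adding 2 shifts the range to ℂ ∖ {2}. f omits exactly 2.

Omitted value: 2.


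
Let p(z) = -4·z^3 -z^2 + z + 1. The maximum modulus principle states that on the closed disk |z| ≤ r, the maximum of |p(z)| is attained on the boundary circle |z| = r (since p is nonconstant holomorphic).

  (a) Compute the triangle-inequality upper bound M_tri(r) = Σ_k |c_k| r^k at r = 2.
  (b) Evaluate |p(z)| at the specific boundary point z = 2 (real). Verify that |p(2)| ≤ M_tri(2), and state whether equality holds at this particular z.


Coefficients: c_0 = 1, c_1 = 1, c_2 = -1, c_3 = -4. Radius r = 2.
Part (a). Triangle bound: M_tri(r) = Σ_k |c_k| r^k
  = |1|·2^0 + |1|·2^1 + |-1|·2^2 + |-4|·2^3
  = 1 + 2 + 4 + 32 = 39.
This bounds M(r) := max_{|z|=r} |p(z)| from above; equality holds iff all terms c_k z^k can be made to align in phase at a single z on |z|=r.
Part (b). At z = 2 (real, on the circle |z| = r):
  p(2) = (1)·2^0 + (1)·2^1 + (-1)·2^2 + (-4)·2^3 = -33.
  |p(2)| = 33.
Check: |p(2)| = 33 ≤ 39 = M_tri(2). ✓ Equality does not hold at z = 2 (the coefficients have mixed signs, so the terms do not all align in phase there).

M_tri(2) = 39; |p(2)| = 33; equality at z=2: no.


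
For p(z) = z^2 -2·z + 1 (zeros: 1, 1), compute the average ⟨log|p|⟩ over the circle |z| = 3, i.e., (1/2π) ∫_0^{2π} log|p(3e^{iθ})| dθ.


Zeros: 1, 1; r = 3.
Inside |z| < r: 1, 1. Outside (|z| ≥ r): ∅.
p(0) = 1, so log|p(0)| = log(1) = 0.0000.
Apply Jensen: I(r) = log|p(0)| + Σ_k log(r/|z_k|), summed over zeros inside |z| < r.
  log(r/|z_k|) for z_k = 1: log(3/1) = 1.0986
  log(r/|z_k|) for z_k = 1: log(3/1) = 1.0986
Sum over inside zeros: 2.1972.
I(r) = log|p(0)| + (inside sum) = 0.0000 + 2.1972 = 2.1972.
Closed form (all zeros inside, monic): I(r) = n·log(r) = 2·log(3) = 2.1972. ✓

I(r) ≈ 2.1972.


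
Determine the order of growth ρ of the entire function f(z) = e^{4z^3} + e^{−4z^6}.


Each summand is entire of order 3 and 6 respectively (as in the single-exponential case). The order of a sum is at most the max of the orders, so ρ ≤ 6. For the lower bound: on |z|=r choose arg z so that -4z^6 is real positive; then |e^{-4z^6}| = e^{4r^6} while |e^{4z^3}| ≤ e^{4r^3} = o(e^{4r^6}). So |f| ≥ e^{4r^6}(1 − o(1)) and ρ ≥ 6. Hence ρ = max(3, 6) = 6.
Therefore ρ = 6.

Order ρ = 6.


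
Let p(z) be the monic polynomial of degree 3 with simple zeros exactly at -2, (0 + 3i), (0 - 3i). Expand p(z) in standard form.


The polynomial is p(z) = ∏_{α ∈ S} (z − α), where S = {-2, (0 + 3i), (0 - 3i)}.
Expanding the product yields: p(z) = z^3 + 2·z^2 + 9·z + 18.
Note conjugate pairs combine to real quadratics: (z − (0+3i))(z − (0−3i)) = z² + 9.
The resulting polynomial has degree 3 and real coefficients as required.

p(z) = z^3 + 2·z^2 + 9·z + 18.


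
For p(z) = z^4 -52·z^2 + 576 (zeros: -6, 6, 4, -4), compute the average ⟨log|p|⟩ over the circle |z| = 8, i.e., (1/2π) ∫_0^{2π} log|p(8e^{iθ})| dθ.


Zeros: -6, -4, 4, 6; r = 8.
Inside |z| < r: -6, -4, 4, 6. Outside (|z| ≥ r): ∅.
p(0) = 576, so log|p(0)| = log(576) = 6.3561.
Apply Jensen: I(r) = log|p(0)| + Σ_k log(r/|z_k|), summed over zeros inside |z| < r.
  log(r/|z_k|) for z_k = -6: log(8/6) = 0.2877
  log(r/|z_k|) for z_k = 6: log(8/6) = 0.2877
  log(r/|z_k|) for z_k = 4: log(8/4) = 0.6931
  log(r/|z_k|) for z_k = -4: log(8/4) = 0.6931
Sum over inside zeros: 1.9617.
I(r) = log|p(0)| + (inside sum) = 6.3561 + 1.9617 = 8.3178.
Closed form (all zeros inside, monic): I(r) = n·log(r) = 4·log(8) = 8.3178. ✓

I(r) ≈ 8.3178.


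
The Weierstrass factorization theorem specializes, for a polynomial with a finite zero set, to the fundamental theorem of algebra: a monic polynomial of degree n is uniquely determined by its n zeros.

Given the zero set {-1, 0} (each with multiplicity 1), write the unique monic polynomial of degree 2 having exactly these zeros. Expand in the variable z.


The polynomial is p(z) = ∏_{α ∈ S} (z − α), where S = {-1, 0}.
Expanding the product yields: p(z) = z^2 + z.
The resulting polynomial has degree 2 and real coefficients as required.

p(z) = z^2 + z.


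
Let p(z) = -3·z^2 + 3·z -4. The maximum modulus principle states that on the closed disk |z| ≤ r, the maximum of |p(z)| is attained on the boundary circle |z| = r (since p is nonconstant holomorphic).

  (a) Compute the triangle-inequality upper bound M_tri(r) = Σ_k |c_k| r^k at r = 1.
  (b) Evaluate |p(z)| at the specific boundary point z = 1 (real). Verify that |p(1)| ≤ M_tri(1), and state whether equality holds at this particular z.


Coefficients: c_0 = -4, c_1 = 3, c_2 = -3. Radius r = 1.
Part (a). Triangle bound: M_tri(r) = Σ_k |c_k| r^k
  = |-4|·1^0 + |3|·1^1 + |-3|·1^2
  = 4 + 3 + 3 = 10.
This bounds M(r) := max_{|z|=r} |p(z)| from above; equality holds iff all terms c_k z^k can be made to align in phase at a single z on |z|=r.
Part (b). At z = 1 (real, on the circle |z| = r):
  p(1) = (-4)·1^0 + (3)·1^1 + (-3)·1^2 = -4.
  |p(1)| = 4.
Check: |p(1)| = 4 ≤ 10 = M_tri(1). ✓ Equality does not hold at z = 1 (the coefficients have mixed signs, so the terms do not all align in phase there).

M_tri(1) = 10; |p(1)| = 4; equality at z=1: no.


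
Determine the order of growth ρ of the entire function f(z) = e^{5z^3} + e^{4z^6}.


Each summand is entire of order 3 and 6 respectively (as in the single-exponential case). The order of a sum is at most the max of the orders, so ρ ≤ 6. For the lower bound: on |z|=r choose arg z so that 4z^6 is real positive; then |e^{4z^6}| = e^{4r^6} while |e^{5z^3}| ≤ e^{5r^3} = o(e^{4r^6}). So |f| ≥ e^{4r^6}(1 − o(1)) and ρ ≥ 6. Hence ρ = max(3, 6) = 6.
Therefore ρ = 6.

Order ρ = 6.


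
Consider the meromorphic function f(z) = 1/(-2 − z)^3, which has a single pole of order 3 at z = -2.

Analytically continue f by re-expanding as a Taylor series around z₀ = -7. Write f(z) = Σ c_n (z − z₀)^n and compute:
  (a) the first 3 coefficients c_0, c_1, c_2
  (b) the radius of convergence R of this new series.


Let w = z − z₀, so z = z₀ + w.
Then -2 − z = -2 − (z₀ + w) = (-2 − z₀) − w = 5 − w.
f(z) = 1/(5 − w)^3 = (1/(5)^3) · (1 − w/(5))^{−3}.
By the binomial series (1−u)^{−3} = Σ_{n≥0} C(n+2, 2) u^n for |u|<1, with u = w/(5):
  c_n = C(n+2, 2) / (5)^(n+3).
  c_0 = 1/(5)^3 = 1/125.
  c_1 = 3/(5)^4 = 3/625.
  c_2 = 6/(5)^5 = 6/3125.
The series is valid for |w/d| < 1, i.e. |z − z₀| < |d|.
Radius of convergence: R = |-2 − z₀| = |5| = 5 (distance from z₀ to the singularity z = -2).

c_0 = 1/125, c_1 = 3/625, c_2 = 6/3125; R = 5.


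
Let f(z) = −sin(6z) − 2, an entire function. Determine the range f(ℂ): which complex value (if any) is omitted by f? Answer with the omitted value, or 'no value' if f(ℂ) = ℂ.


Little Picard bounds the complement of f(ℂ) to at most one point.
sin is entire and surjective onto ℂ: for every w ∈ ℂ, sin(ζ) = w has a solution ζ ∈ ℂ (e.g., via the complex inverse arcsin). With ζ = 6z this gives z = ζ/(6). Then -1·sin(6z) takes every value in -1·ℂ = ℂ, and adding -2 is a bijection of ℂ. So f is surjective and omits no value. (Note: only on the real line is sin bounded by [−1, 1].)

Omitted value: no value.


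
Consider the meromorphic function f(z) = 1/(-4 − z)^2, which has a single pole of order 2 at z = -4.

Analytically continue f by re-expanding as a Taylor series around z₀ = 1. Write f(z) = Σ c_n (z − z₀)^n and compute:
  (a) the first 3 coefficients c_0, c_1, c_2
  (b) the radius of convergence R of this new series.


Let w = z − z₀, so z = z₀ + w.
Then -4 − z = -4 − (z₀ + w) = (-4 − z₀) − w = -5 − w.
f(z) = 1/(-5 − w)^2 = (1/(-5)^2) · (1 − w/(-5))^{−2}.
By the binomial series (1−u)^{−2} = Σ_{n≥0} C(n+1, 1) u^n for |u|<1, with u = w/(-5):
  c_n = C(n+1, 1) / (-5)^(n+2).
  c_0 = 1/(-5)^2 = 1/25.
  c_1 = 2/(-5)^3 = -2/125.
  c_2 = 3/(-5)^4 = 3/625.
The series is valid for |w/d| < 1, i.e. |z − z₀| < |d|.
Radius of convergence: R = |-4 − z₀| = |-5| = 5 (distance from z₀ to the singularity z = -4).

c_0 = 1/25, c_1 = -2/125, c_2 = 3/625; R = 5.


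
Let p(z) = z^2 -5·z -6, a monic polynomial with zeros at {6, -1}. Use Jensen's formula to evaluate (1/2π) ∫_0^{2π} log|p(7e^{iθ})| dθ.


Zeros: -1, 6; r = 7.
Inside |z| < r: -1, 6. Outside (|z| ≥ r): ∅.
p(0) = -6, so log|p(0)| = log(6) = 1.7918.
Apply Jensen: I(r) = log|p(0)| + Σ_k log(r/|z_k|), summed over zeros inside |z| < r.
  log(r/|z_k|) for z_k = 6: log(7/6) = 0.1542
  log(r/|z_k|) for z_k = -1: log(7/1) = 1.9459
Sum over inside zeros: 2.1001.
I(r) = log|p(0)| + (inside sum) = 1.7918 + 2.1001 = 3.8918.
Closed form (all zeros inside, monic): I(r) = n·log(r) = 2·log(7) = 3.8918. ✓

I(r) ≈ 3.8918.


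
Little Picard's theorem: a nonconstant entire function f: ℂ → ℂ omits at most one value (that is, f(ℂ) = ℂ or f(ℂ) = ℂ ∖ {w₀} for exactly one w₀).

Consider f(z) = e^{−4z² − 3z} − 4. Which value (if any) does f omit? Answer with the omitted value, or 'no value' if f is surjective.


Little Picard bounds the complement of f(ℂ) to at most one point.
The exponent g(z) = −4z² − 3z is a nonconstant polynomial, hence surjective onto ℂ. So e^{g(z)} takes every value in {e^w : w ∈ ℂ} = ℂ ∖ {0}. Adding -4 shifts the range to ℂ ∖ {-4}. f omits exactly -4.

Omitted value: -4.


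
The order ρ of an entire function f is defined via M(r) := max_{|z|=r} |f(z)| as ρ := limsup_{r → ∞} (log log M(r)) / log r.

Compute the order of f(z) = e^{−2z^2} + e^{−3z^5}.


Each summand is entire of order 2 and 5 respectively (as in the single-exponential case). The order of a sum is at most the max of the orders, so ρ ≤ 5. For the lower bound: on |z|=r choose arg z so that -3z^5 is real positive; then |e^{-3z^5}| = e^{3r^5} while |e^{-2z^2}| ≤ e^{2r^2} = o(e^{3r^5}). So |f| ≥ e^{3r^5}(1 − o(1)) and ρ ≥ 5. Hence ρ = max(2, 5) = 5.
Therefore ρ = 5.

Order ρ = 5.


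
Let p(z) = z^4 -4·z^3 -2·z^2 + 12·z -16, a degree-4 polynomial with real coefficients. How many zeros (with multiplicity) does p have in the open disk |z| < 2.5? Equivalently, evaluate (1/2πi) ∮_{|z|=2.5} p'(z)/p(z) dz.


The zeros of p are: 4, -2, (1 + 1i), (1 - 1i).
Their magnitudes are: 4, 2, 1.414, 1.414.
Zeros with |z| < R = 2.5: -2, (1 + 1i), (1 - 1i).
Count = 3.
By the argument principle, (1/2πi) ∮_{|z|=R} p'(z)/p(z) dz equals exactly this count.

Number of zeros inside |z| < 2.5: 3.


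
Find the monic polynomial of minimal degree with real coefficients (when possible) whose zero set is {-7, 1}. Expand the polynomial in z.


The polynomial is p(z) = ∏_{α ∈ S} (z − α), where S = {-7, 1}.
Expanding the product yields: p(z) = z^2 + 6·z -7.
The resulting polynomial has degree 2 and real coefficients as required.

p(z) = z^2 + 6·z -7.


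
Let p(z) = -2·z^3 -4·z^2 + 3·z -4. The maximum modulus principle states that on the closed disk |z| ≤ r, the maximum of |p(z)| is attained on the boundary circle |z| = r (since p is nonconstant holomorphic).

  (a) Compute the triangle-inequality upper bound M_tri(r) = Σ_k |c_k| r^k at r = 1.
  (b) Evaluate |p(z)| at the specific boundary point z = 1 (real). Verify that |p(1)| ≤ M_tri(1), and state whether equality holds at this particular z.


Coefficients: c_0 = -4, c_1 = 3, c_2 = -4, c_3 = -2. Radius r = 1.
Part (a). Triangle bound: M_tri(r) = Σ_k |c_k| r^k
  = |-4|·1^0 + |3|·1^1 + |-4|·1^2 + |-2|·1^3
  = 4 + 3 + 4 + 2 = 13.
This bounds M(r) := max_{|z|=r} |p(z)| from above; equality holds iff all terms c_k z^k can be made to align in phase at a single z on |z|=r.
Part (b). At z = 1 (real, on the circle |z| = r):
  p(1) = (-4)·1^0 + (3)·1^1 + (-4)·1^2 + (-2)·1^3 = -7.
  |p(1)| = 7.
Check: |p(1)| = 7 ≤ 13 = M_tri(1). ✓ Equality does not hold at z = 1 (the coefficients have mixed signs, so the terms do not all align in phase there).

M_tri(1) = 13; |p(1)| = 7; equality at z=1: no.


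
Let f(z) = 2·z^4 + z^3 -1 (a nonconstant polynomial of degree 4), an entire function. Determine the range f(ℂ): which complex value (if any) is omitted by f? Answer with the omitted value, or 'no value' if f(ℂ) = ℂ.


Little Picard bounds the complement of f(ℂ) to at most one point.
For every w ∈ ℂ, the equation p(z) − w = 0 is a nonconstant polynomial in z and hence has at least one root by the fundamental theorem of algebra. So p is surjective onto ℂ, omitting no value.

Omitted value: no value.


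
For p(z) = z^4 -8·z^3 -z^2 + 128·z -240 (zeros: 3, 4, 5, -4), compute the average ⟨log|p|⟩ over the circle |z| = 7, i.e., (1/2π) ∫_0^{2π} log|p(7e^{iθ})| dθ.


Zeros: -4, 3, 4, 5; r = 7.
Inside |z| < r: -4, 3, 4, 5. Outside (|z| ≥ r): ∅.
p(0) = -240, so log|p(0)| = log(240) = 5.4806.
Apply Jensen: I(r) = log|p(0)| + Σ_k log(r/|z_k|), summed over zeros inside |z| < r.
  log(r/|z_k|) for z_k = 3: log(7/3) = 0.8473
  log(r/|z_k|) for z_k = 4: log(7/4) = 0.5596
  log(r/|z_k|) for z_k = 5: log(7/5) = 0.3365
  log(r/|z_k|) for z_k = -4: log(7/4) = 0.5596
Sum over inside zeros: 2.3030.
I(r) = log|p(0)| + (inside sum) = 5.4806 + 2.3030 = 7.7836.
Closed form (all zeros inside, monic): I(r) = n·log(r) = 4·log(7) = 7.7836. ✓

I(r) ≈ 7.7836.


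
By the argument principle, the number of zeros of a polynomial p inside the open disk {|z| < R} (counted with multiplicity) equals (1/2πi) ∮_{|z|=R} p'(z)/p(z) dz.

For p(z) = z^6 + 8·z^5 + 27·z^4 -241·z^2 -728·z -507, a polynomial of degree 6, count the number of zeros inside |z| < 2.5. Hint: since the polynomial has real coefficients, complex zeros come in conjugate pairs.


The zeros of p are: (-3 + 2i), (-3 - 2i), 3, -1, (-2 + 3i), (-2 - 3i).
Their magnitudes are: 3.606, 3.606, 3, 1, 3.606, 3.606.
Zeros with |z| < R = 2.5: -1.
Count = 1.
By the argument principle, (1/2πi) ∮_{|z|=R} p'(z)/p(z) dz equals exactly this count.

Number of zeros inside |z| < 2.5: 1.


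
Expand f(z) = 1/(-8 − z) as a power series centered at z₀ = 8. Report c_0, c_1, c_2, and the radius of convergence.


Let w = z − z₀, so z = z₀ + w.
Then -8 − z = -8 − (z₀ + w) = (-8 − z₀) − w = -16 − w.
f(z) = 1/(-16 − w) = (1/(-16)) · 1/(1 − w/(-16)) = Σ_{n≥0} w^n / (-16)^(n+1).
So c_n = 1/(-16)^(n+1):
  c_0 = 1/(-16)^1 = -1/16.
  c_1 = 1/(-16)^2 = 1/256.
  c_2 = 1/(-16)^3 = -1/4096.
The series is valid for |w/d| < 1, i.e. |z − z₀| < |d|.
Radius of convergence: R = |-8 − z₀| = |-16| = 16 (distance from z₀ to the singularity z = -8).

c_0 = -1/16, c_1 = 1/256, c_2 = -1/4096; R = 16.


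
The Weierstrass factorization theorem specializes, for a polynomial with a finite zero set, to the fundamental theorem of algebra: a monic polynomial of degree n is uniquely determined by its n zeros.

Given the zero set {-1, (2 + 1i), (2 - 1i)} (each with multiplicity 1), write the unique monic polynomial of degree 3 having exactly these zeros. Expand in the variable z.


The polynomial is p(z) = ∏_{α ∈ S} (z − α), where S = {-1, (2 + 1i), (2 - 1i)}.
Expanding the product yields: p(z) = z^3 -3·z^2 + z + 5.
Note conjugate pairs combine to real quadratics: (z − (2+1i))(z − (2−1i)) = z² − 4z + 5.
The resulting polynomial has degree 3 and real coefficients as required.

p(z) = z^3 -3·z^2 + z + 5.


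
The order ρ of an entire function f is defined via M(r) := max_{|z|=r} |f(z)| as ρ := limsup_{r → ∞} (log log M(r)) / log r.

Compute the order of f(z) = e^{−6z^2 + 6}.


|e^{−6z^2 + 6}| = e^{Re(-6·z^2) + 6} ≤ e^{6|z|^2 + 6} = e^{6r^2 + 6} on |z| = r, so ρ ≤ 2. Choosing z on |z|=r so that -6·z^2 is real positive (always possible by picking arg z appropriately) gives |f(z)| = e^{6r^2 + 6}, matching the bound. The additive constant 6 does not affect log log M(r) ~ 2·log r. Hence ρ = 2.
Therefore ρ = 2.

Order ρ = 2.


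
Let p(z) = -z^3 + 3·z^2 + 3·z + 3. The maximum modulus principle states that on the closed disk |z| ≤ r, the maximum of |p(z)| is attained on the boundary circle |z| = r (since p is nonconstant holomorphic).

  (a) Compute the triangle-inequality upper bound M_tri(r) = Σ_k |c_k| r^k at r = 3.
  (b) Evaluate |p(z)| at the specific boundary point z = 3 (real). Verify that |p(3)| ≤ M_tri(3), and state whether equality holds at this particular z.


Coefficients: c_0 = 3, c_1 = 3, c_2 = 3, c_3 = -1. Radius r = 3.
Part (a). Triangle bound: M_tri(r) = Σ_k |c_k| r^k
  = |3|·3^0 + |3|·3^1 + |3|·3^2 + |-1|·3^3
  = 3 + 9 + 27 + 27 = 66.
This bounds M(r) := max_{|z|=r} |p(z)| from above; equality holds iff all terms c_k z^k can be made to align in phase at a single z on |z|=r.
Part (b). At z = 3 (real, on the circle |z| = r):
  p(3) = (3)·3^0 + (3)·3^1 + (3)·3^2 + (-1)·3^3 = 12.
  |p(3)| = 12.
Check: |p(3)| = 12 ≤ 66 = M_tri(3). ✓ Equality does not hold at z = 3 (the coefficients have mixed signs, so the terms do not all align in phase there).

M_tri(3) = 66; |p(3)| = 12; equality at z=3: no.


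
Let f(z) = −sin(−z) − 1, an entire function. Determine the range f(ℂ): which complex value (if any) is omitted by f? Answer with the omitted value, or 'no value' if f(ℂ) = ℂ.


Little Picard bounds the complement of f(ℂ) to at most one point.
sin is entire and surjective onto ℂ: for every w ∈ ℂ, sin(ζ) = w has a solution ζ ∈ ℂ (e.g., via the complex inverse arcsin). With ζ = −z this gives z = ζ/(-1). Then -1·sin(−z) takes every value in -1·ℂ = ℂ, and adding -1 is a bijection of ℂ. So f is surjective and omits no value. (Note: only on the real line is sin bounded by [−1, 1].)

Omitted value: no value.


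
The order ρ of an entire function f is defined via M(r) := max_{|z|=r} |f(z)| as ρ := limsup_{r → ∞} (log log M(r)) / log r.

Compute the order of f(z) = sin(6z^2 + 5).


Write sin(w) = (e^{iw} ± e^{−iw})/(2 or 2i), so |sin(w)| ≤ e^{|w|}. With w = 6z^2 + 5, |w| ≤ 6r^2 + 5 on |z|=r, giving M(r) ≤ e^{6r^2 + 5} and ρ ≤ 2. For the lower bound, choose z on |z|=r with 6z^2 purely imaginary of modulus 6r^2; then |sin(6z^2 + 5)| grows like e^{6r^2}/2, so ρ ≥ 2. Hence ρ = 2.
Therefore ρ = 2.

Order ρ = 2.


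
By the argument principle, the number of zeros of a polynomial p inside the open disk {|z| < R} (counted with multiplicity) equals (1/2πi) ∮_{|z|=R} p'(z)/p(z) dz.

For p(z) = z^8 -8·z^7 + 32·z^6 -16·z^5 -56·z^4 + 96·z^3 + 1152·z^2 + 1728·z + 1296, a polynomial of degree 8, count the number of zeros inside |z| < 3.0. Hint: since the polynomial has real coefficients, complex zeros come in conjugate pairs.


The zeros of p are: (-1 + 1i), (-1 - 1i), (-1 + 1i), (-1 - 1i), (3 + 3i), (3 - 3i), (3 + 3i), (3 - 3i).
Their magnitudes are: 1.414, 1.414, 1.414, 1.414, 4.243, 4.243, 4.243, 4.243.
Zeros with |z| < R = 3.0: (-1 + 1i), (-1 - 1i), (-1 + 1i), (-1 - 1i).
Count = 4.
By the argument principle, (1/2πi) ∮_{|z|=R} p'(z)/p(z) dz equals exactly this count.

Number of zeros inside |z| < 3.0: 4.


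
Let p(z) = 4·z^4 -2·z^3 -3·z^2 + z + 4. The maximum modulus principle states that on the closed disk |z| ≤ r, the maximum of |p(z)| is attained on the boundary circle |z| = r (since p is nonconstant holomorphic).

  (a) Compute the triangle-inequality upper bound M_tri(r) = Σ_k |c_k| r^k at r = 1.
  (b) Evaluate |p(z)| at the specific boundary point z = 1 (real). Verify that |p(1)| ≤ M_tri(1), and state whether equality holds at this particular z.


Coefficients: c_0 = 4, c_1 = 1, c_2 = -3, c_3 = -2, c_4 = 4. Radius r = 1.
Part (a). Triangle bound: M_tri(r) = Σ_k |c_k| r^k
  = |4|·1^0 + |1|·1^1 + |-3|·1^2 + |-2|·1^3 + |4|·1^4
  = 4 + 1 + 3 + 2 + 4 = 14.
This bounds M(r) := max_{|z|=r} |p(z)| from above; equality holds iff all terms c_k z^k can be made to align in phase at a single z on |z|=r.
Part (b). At z = 1 (real, on the circle |z| = r):
  p(1) = (4)·1^0 + (1)·1^1 + (-3)·1^2 + (-2)·1^3 + (4)·1^4 = 4.
  |p(1)| = 4.
Check: |p(1)| = 4 ≤ 14 = M_tri(1). ✓ Equality does not hold at z = 1 (the coefficients have mixed signs, so the terms do not all align in phase there).

M_tri(1) = 14; |p(1)| = 4; equality at z=1: no.


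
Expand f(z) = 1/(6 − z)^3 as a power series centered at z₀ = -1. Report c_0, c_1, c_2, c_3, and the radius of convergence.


Let w = z − z₀, so z = z₀ + w.
Then 6 − z = 6 − (z₀ + w) = (6 − z₀) − w = 7 − w.
f(z) = 1/(7 − w)^3 = (1/(7)^3) · (1 − w/(7))^{−3}.
By the binomial series (1−u)^{−3} = Σ_{n≥0} C(n+2, 2) u^n for |u|<1, with u = w/(7):
  c_n = C(n+2, 2) / (7)^(n+3).
  c_0 = 1/(7)^3 = 1/343.
  c_1 = 3/(7)^4 = 3/2401.
  c_2 = 6/(7)^5 = 6/16807.
  c_3 = 10/(7)^6 = 10/117649.
The series is valid for |w/d| < 1, i.e. |z − z₀| < |d|.
Radius of convergence: R = |6 − z₀| = |7| = 7 (distance from z₀ to the singularity z = 6).

c_0 = 1/343, c_1 = 3/2401, c_2 = 6/16807, c_3 = 10/117649; R = 7.


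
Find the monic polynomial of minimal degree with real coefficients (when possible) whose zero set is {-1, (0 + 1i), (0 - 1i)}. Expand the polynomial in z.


The polynomial is p(z) = ∏_{α ∈ S} (z − α), where S = {-1, (0 + 1i), (0 - 1i)}.
Expanding the product yields: p(z) = z^3 + z^2 + z + 1.
Note conjugate pairs combine to real quadratics: (z − (0+1i))(z − (0−1i)) = z² + 1.
The resulting polynomial has degree 3 and real coefficients as required.

p(z) = z^3 + z^2 + z + 1.


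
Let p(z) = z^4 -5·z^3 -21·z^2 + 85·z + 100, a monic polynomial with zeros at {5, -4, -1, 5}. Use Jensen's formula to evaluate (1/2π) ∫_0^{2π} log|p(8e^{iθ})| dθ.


Zeros: -4, -1, 5, 5; r = 8.
Inside |z| < r: -4, -1, 5, 5. Outside (|z| ≥ r): ∅.
p(0) = 100, so log|p(0)| = log(100) = 4.6052.
Apply Jensen: I(r) = log|p(0)| + Σ_k log(r/|z_k|), summed over zeros inside |z| < r.
  log(r/|z_k|) for z_k = 5: log(8/5) = 0.4700
  log(r/|z_k|) for z_k = -4: log(8/4) = 0.6931
  log(r/|z_k|) for z_k = -1: log(8/1) = 2.0794
  log(r/|z_k|) for z_k = 5: log(8/5) = 0.4700
Sum over inside zeros: 3.7126.
I(r) = log|p(0)| + (inside sum) = 4.6052 + 3.7126 = 8.3178.
Closed form (all zeros inside, monic): I(r) = n·log(r) = 4·log(8) = 8.3178. ✓

I(r) ≈ 8.3178.


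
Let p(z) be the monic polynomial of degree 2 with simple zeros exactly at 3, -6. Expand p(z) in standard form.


The polynomial is p(z) = ∏_{α ∈ S} (z − α), where S = {3, -6}.
Expanding the product yields: p(z) = z^2 + 3·z -18.
The resulting polynomial has degree 2 and real coefficients as required.

p(z) = z^2 + 3·z -18.


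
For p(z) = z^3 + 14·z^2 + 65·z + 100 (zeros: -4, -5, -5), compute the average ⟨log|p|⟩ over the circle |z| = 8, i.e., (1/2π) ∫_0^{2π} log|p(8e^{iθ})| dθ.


Zeros: -5, -5, -4; r = 8.
Inside |z| < r: -5, -5, -4. Outside (|z| ≥ r): ∅.
p(0) = 100, so log|p(0)| = log(100) = 4.6052.
Apply Jensen: I(r) = log|p(0)| + Σ_k log(r/|z_k|), summed over zeros inside |z| < r.
  log(r/|z_k|) for z_k = -4: log(8/4) = 0.6931
  log(r/|z_k|) for z_k = -5: log(8/5) = 0.4700
  log(r/|z_k|) for z_k = -5: log(8/5) = 0.4700
Sum over inside zeros: 1.6332.
I(r) = log|p(0)| + (inside sum) = 4.6052 + 1.6332 = 6.2383.
Closed form (all zeros inside, monic): I(r) = n·log(r) = 3·log(8) = 6.2383. ✓

I(r) ≈ 6.2383.


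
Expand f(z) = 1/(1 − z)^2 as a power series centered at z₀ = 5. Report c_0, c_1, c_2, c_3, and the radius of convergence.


Let w = z − z₀, so z = z₀ + w.
Then 1 − z = 1 − (z₀ + w) = (1 − z₀) − w = -4 − w.
f(z) = 1/(-4 − w)^2 = (1/(-4)^2) · (1 − w/(-4))^{−2}.
By the binomial series (1−u)^{−2} = Σ_{n≥0} C(n+1, 1) u^n for |u|<1, with u = w/(-4):
  c_n = C(n+1, 1) / (-4)^(n+2).
  c_0 = 1/(-4)^2 = 1/16.
  c_1 = 2/(-4)^3 = -1/32.
  c_2 = 3/(-4)^4 = 3/256.
  c_3 = 4/(-4)^5 = -1/256.
The series is valid for |w/d| < 1, i.e. |z − z₀| < |d|.
Radius of convergence: R = |1 − z₀| = |-4| = 4 (distance from z₀ to the singularity z = 1).

c_0 = 1/16, c_1 = -1/32, c_2 = 3/256, c_3 = -1/256; R = 4.


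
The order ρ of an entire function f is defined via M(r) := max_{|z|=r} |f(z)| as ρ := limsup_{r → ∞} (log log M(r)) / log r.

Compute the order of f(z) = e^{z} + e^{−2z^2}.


Each summand is entire of order 1 and 2 respectively (as in the single-exponential case). The order of a sum is at most the max of the orders, so ρ ≤ 2. For the lower bound: on |z|=r choose arg z so that -2z^2 is real positive; then |e^{-2z^2}| = e^{2r^2} while |e^{1z}| ≤ e^{1r^1} = o(e^{2r^2}). So |f| ≥ e^{2r^2}(1 − o(1)) and ρ ≥ 2. Hence ρ = max(1, 2) = 2.
Therefore ρ = 2.

Order ρ = 2.


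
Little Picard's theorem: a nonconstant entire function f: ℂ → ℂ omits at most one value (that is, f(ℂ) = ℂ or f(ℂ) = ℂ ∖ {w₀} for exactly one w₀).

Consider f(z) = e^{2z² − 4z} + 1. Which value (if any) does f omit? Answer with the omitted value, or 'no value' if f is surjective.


Little Picard bounds the complement of f(ℂ) to at most one point.
The exponent g(z) = 2z² − 4z is a nonconstant polynomial, hence surjective onto ℂ. So e^{g(z)} takes every value in {e^w : w ∈ ℂ} = ℂ ∖ {0}. Adding 1 shifts the range to ℂ ∖ {1}. f omits exactly 1.

Omitted value: 1.


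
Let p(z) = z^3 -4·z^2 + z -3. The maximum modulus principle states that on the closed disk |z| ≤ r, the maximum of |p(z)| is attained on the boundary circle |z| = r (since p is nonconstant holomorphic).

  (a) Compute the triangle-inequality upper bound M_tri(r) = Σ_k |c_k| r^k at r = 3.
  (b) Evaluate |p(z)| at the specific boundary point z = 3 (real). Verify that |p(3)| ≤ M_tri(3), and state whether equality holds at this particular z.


Coefficients: c_0 = -3, c_1 = 1, c_2 = -4, c_3 = 1. Radius r = 3.
Part (a). Triangle bound: M_tri(r) = Σ_k |c_k| r^k
  = |-3|·3^0 + |1|·3^1 + |-4|·3^2 + |1|·3^3
  = 3 + 3 + 36 + 27 = 69.
This bounds M(r) := max_{|z|=r} |p(z)| from above; equality holds iff all terms c_k z^k can be made to align in phase at a single z on |z|=r.
Part (b). At z = 3 (real, on the circle |z| = r):
  p(3) = (-3)·3^0 + (1)·3^1 + (-4)·3^2 + (1)·3^3 = -9.
  |p(3)| = 9.
Check: |p(3)| = 9 ≤ 69 = M_tri(3). ✓ Equality does not hold at z = 3 (the coefficients have mixed signs, so the terms do not all align in phase there).

M_tri(3) = 69; |p(3)| = 9; equality at z=3: no.


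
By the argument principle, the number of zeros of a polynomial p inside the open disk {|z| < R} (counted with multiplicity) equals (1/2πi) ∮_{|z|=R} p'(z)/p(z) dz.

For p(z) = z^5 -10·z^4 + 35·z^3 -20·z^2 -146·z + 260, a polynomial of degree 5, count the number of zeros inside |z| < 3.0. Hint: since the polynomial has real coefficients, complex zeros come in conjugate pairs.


The zeros of p are: (3 + 1i), (3 - 1i), (3 + 2i), (3 - 2i), -2.
Their magnitudes are: 3.162, 3.162, 3.606, 3.606, 2.
Zeros with |z| < R = 3.0: -2.
Count = 1.
By the argument principle, (1/2πi) ∮_{|z|=R} p'(z)/p(z) dz equals exactly this count.

Number of zeros inside |z| < 3.0: 1.


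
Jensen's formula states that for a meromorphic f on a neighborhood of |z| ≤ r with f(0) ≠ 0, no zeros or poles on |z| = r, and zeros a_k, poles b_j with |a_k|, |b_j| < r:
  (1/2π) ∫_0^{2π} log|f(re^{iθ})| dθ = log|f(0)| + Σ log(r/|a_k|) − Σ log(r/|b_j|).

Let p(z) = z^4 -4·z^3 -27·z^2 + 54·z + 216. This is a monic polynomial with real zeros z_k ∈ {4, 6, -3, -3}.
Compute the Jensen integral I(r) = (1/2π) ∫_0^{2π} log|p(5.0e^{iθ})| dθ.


Zeros: -3, -3, 4, 6; r = 5.0.
Inside |z| < r: -3, -3, 4. Outside (|z| ≥ r): 6.
p(0) = 216, so log|p(0)| = log(216) = 5.3753.
Apply Jensen: I(r) = log|p(0)| + Σ_k log(r/|z_k|), summed over zeros inside |z| < r.
  log(r/|z_k|) for z_k = 4: log(5.0/4) = 0.2231
  log(r/|z_k|) for z_k = -3: log(5.0/3) = 0.5108
  log(r/|z_k|) for z_k = -3: log(5.0/3) = 0.5108
  Outside zeros (6) contribute nothing to the Jensen sum.
Sum over inside zeros: 1.2448.
I(r) = log|p(0)| + (inside sum) = 5.3753 + 1.2448 = 6.6201.
Note: since some zeros are outside |z| ≤ r, the simplified n·log(r) form does NOT apply — only the inside zeros contribute.

I(r) ≈ 6.6201.


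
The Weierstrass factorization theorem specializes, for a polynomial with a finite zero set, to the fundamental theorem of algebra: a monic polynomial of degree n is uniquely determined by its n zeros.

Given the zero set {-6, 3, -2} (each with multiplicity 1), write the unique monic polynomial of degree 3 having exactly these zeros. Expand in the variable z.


The polynomial is p(z) = ∏_{α ∈ S} (z − α), where S = {-6, 3, -2}.
Expanding the product yields: p(z) = z^3 + 5·z^2 -12·z -36.
The resulting polynomial has degree 3 and real coefficients as required.

p(z) = z^3 + 5·z^2 -12·z -36.


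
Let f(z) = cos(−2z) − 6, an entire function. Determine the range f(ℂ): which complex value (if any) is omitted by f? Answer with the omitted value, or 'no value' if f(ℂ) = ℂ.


Little Picard bounds the complement of f(ℂ) to at most one point.
cos is entire and surjective onto ℂ: for every w ∈ ℂ, cos(ζ) = w has a solution ζ ∈ ℂ (e.g., via the complex inverse arccos). With ζ = −2z this gives z = ζ/(-2). Then 1·cos(−2z) takes every value in 1·ℂ = ℂ, and adding -6 is a bijection of ℂ. So f is surjective and omits no value. (Note: only on the real line is cos bounded by [−1, 1].)

Omitted value: no value.
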